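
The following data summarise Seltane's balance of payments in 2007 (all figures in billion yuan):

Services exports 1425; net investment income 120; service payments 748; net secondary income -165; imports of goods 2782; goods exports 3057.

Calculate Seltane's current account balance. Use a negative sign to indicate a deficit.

907

Goods balance = 3057 - 2782 = 275
Services balance = 1425 - 748 = 677
Trade balance (goods + services) = 275 + 677 = 952
Net primary income = 120
Net secondary income = -165
Current account = 952 + 120 + (-165) = 907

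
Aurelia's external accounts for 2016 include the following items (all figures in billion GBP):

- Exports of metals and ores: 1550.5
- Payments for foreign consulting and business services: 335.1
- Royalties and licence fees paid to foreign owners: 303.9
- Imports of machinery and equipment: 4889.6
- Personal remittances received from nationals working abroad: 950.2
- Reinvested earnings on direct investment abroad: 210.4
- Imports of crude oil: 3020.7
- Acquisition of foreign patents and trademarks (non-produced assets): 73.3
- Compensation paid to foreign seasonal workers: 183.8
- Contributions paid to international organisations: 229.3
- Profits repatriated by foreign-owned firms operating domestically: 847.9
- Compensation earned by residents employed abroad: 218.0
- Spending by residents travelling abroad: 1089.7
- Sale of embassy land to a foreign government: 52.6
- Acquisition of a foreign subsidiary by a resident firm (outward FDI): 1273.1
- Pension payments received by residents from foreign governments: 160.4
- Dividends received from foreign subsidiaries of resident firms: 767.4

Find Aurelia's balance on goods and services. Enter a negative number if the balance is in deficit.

-8088.5

Goods: 1550.5 - 3020.7 - 4889.6 = -6359.8
Services: -335.1 - 303.9 - 1089.7 = -1728.7
Trade balance = -6359.8 + (-1728.7) = -8088.5
(Excluded from the trade balance — secondary income: personal remittances received from nationals working abroad 950.2, contributions paid to international organisations 229.3, pension payments received by residents from foreign governments 160.4; primary income: reinvested earnings on direct investment abroad 210.4, compensation paid to foreign seasonal workers 183.8, profits repatriated by foreign-owned firms operating domestically 847.9, compensation earned by residents employed abroad 218.0, dividends received from foreign subsidiaries of resident firms 767.4; capital account: acquisition of foreign patents and trademarks (non-produced assets) 73.3, sale of embassy land to a foreign government 52.6; financial account: acquisition of a foreign subsidiary by a resident firm (outward FDI) 1273.1.)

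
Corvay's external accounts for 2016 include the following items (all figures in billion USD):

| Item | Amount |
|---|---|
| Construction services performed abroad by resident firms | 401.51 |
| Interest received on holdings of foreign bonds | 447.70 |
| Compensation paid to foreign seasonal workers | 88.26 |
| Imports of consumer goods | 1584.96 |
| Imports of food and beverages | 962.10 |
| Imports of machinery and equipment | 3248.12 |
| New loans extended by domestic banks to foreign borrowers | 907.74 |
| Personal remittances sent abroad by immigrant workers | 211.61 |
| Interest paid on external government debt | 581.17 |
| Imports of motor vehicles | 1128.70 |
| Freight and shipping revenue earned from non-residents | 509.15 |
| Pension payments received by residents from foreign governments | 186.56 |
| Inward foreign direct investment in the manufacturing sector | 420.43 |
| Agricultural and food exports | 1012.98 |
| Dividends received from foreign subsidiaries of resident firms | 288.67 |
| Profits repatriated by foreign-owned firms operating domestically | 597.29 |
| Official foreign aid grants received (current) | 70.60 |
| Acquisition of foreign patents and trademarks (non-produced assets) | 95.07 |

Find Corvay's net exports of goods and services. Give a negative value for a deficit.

-5000.24

Goods: -962.10 + 1012.98 - 1584.96 - 1128.70 - 3248.12 = -5910.90
Services: 401.51 + 509.15 = 910.66
Trade balance = -5910.90 + 910.66 = -5000.24
(Excluded from the trade balance — primary income: interest received on holdings of foreign bonds 447.70, compensation paid to foreign seasonal workers 88.26, interest paid on external government debt 581.17, dividends received from foreign subsidiaries of resident firms 288.67, profits repatriated by foreign-owned firms operating domestically 597.29; financial account: new loans extended by domestic banks to foreign borrowers 907.74, inward foreign direct investment in the manufacturing sector 420.43; secondary income: personal remittances sent abroad by immigrant workers 211.61, pension payments received by residents from foreign governments 186.56, official foreign aid grants received (current) 70.60; capital account: acquisition of foreign patents and trademarks (non-produced assets) 95.07.)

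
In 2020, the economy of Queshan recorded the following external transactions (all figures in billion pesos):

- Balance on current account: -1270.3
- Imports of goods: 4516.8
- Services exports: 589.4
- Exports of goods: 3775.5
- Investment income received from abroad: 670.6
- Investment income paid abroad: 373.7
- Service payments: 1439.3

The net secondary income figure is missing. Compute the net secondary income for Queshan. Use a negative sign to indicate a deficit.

Current account = goods balance + services balance + net primary income + net secondary income
Sum of the known components = -1294.3
Net secondary income = CA - (known components) = -1270.3 - (-1294.3) = 24.0

24.0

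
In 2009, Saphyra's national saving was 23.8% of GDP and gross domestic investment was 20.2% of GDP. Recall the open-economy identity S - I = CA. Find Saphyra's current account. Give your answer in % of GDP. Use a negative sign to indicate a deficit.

S - I = CA (net lending to the rest of the world).
CA = S - I = 23.8 - 20.2 = 3.6

3.6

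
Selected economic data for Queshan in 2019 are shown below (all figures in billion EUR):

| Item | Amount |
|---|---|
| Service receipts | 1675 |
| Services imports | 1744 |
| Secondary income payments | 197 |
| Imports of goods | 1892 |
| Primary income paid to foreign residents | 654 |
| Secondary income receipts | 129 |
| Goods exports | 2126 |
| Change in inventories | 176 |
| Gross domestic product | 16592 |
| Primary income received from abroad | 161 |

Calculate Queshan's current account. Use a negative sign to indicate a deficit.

Goods balance = 2126 - 1892 = 234
Services balance = 1675 - 1744 = -69
Trade balance (goods + services) = 234 + (-69) = 165
Net primary income = 161 - 654 = -493
Net secondary income = 129 - 197 = -68
Current account = 165 + (-493) + (-68) = -396

-396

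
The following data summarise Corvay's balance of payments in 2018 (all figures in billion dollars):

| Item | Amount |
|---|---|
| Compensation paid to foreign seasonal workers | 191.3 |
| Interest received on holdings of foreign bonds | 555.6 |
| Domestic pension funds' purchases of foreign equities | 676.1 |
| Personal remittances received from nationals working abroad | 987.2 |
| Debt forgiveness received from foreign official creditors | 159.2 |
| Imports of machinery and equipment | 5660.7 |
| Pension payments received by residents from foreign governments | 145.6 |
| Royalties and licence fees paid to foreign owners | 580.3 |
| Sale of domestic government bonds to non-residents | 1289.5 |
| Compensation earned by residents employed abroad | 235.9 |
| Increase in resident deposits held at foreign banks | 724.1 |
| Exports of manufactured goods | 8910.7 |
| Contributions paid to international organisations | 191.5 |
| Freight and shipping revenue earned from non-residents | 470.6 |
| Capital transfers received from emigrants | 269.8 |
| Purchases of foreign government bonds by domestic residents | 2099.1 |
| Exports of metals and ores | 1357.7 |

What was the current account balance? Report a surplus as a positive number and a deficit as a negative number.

6039.5

Goods: 8910.7 - 5660.7 + 1357.7 = 4607.7
Services: 470.6 - 580.3 = -109.7
Primary income: -191.3 + 555.6 + 235.9 = 600.2
Secondary income: -191.5 + 987.2 + 145.6 = 941.3
Current account = 4607.7 + (-109.7) + 600.2 + 941.3 = 6039.5
(Excluded from the current account — financial account: domestic pension funds' purchases of foreign equities 676.1, sale of domestic government bonds to non-residents 1289.5, increase in resident deposits held at foreign banks 724.1, purchases of foreign government bonds by domestic residents 2099.1; capital account: debt forgiveness received from foreign official creditors 159.2, capital transfers received from emigrants 269.8.)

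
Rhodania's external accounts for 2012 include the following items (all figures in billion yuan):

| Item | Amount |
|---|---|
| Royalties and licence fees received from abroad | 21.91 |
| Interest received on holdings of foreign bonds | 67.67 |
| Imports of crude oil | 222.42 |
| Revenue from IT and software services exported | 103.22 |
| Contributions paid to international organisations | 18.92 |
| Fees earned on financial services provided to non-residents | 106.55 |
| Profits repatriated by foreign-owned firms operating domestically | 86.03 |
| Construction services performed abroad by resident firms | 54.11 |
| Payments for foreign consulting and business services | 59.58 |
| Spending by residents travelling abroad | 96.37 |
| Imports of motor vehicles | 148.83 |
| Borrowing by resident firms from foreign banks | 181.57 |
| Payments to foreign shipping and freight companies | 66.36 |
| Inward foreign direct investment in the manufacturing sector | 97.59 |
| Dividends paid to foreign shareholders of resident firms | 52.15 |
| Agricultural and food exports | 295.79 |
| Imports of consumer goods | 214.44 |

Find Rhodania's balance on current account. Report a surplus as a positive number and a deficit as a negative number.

Goods: 295.79 - 148.83 - 222.42 - 214.44 = -289.90
Services: 106.55 + 21.91 - 96.37 - 66.36 - 59.58 + 54.11 + 103.22 = 63.48
Primary income: 67.67 - 52.15 - 86.03 = -70.51
Secondary income: -18.92
Current account = (-289.90) + 63.48 + (-70.51) + (-18.92) = -315.85
(Excluded from the current account — financial account: borrowing by resident firms from foreign banks 181.57, inward foreign direct investment in the manufacturing sector 97.59.)

-315.85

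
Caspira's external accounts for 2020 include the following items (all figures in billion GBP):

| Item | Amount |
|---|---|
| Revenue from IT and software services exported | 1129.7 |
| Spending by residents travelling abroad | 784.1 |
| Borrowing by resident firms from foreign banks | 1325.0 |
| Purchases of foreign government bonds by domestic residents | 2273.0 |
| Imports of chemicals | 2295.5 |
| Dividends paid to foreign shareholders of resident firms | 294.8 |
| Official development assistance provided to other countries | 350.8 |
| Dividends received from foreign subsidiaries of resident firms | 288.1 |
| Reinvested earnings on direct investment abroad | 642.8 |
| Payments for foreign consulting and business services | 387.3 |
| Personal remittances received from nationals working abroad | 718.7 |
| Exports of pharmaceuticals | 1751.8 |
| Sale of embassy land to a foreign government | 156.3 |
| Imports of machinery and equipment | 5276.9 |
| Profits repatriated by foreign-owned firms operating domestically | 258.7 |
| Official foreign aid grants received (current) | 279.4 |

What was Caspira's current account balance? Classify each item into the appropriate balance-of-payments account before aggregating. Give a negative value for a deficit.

Goods: -5276.9 + 1751.8 - 2295.5 = -5820.6
Services: 1129.7 - 387.3 - 784.1 = -41.7
Primary income: -294.8 + 642.8 + 288.1 - 258.7 = 377.4
Secondary income: 718.7 - 350.8 + 279.4 = 647.3
Current account = (-5820.6) + (-41.7) + 377.4 + 647.3 = -4837.6
(Excluded from the current account — financial account: borrowing by resident firms from foreign banks 1325.0, purchases of foreign government bonds by domestic residents 2273.0; capital account: sale of embassy land to a foreign government 156.3.)

-4837.6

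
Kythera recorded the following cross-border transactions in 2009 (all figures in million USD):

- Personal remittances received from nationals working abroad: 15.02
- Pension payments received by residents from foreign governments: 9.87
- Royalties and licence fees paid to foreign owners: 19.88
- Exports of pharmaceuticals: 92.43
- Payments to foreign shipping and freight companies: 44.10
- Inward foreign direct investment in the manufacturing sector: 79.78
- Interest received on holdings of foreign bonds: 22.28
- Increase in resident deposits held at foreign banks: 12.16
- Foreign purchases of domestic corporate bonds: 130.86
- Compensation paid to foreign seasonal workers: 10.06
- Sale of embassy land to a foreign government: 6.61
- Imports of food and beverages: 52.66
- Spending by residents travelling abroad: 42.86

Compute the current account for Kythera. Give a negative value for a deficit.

Goods: -52.66 + 92.43 = 39.77
Services: -44.10 - 42.86 - 19.88 = -106.84
Primary income: -10.06 + 22.28 = 12.22
Secondary income: 15.02 + 9.87 = 24.89
Current account = 39.77 + (-106.84) + 12.22 + 24.89 = -29.96
(Excluded from the current account — financial account: inward foreign direct investment in the manufacturing sector 79.78, increase in resident deposits held at foreign banks 12.16, foreign purchases of domestic corporate bonds 130.86; capital account: sale of embassy land to a foreign government 6.61.)

-29.96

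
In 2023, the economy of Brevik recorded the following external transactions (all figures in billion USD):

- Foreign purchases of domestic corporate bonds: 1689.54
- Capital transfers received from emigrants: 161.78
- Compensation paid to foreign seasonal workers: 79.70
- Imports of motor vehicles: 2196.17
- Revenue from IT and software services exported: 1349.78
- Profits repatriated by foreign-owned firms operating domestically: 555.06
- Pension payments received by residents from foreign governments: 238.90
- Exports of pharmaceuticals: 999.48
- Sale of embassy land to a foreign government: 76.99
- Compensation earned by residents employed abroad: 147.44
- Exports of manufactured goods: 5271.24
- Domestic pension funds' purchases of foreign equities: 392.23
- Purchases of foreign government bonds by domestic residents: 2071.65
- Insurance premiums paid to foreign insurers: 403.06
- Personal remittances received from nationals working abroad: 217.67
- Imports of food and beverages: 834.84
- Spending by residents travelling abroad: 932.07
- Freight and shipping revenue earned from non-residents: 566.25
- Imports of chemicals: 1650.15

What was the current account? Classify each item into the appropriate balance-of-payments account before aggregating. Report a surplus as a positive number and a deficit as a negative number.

Goods: -2196.17 + 999.48 - 1650.15 - 834.84 + 5271.24 = 1589.56
Services: 1349.78 + 566.25 - 932.07 - 403.06 = 580.90
Primary income: -79.70 - 555.06 + 147.44 = -487.32
Secondary income: 238.90 + 217.67 = 456.57
Current account = 1589.56 + 580.90 + (-487.32) + 456.57 = 2139.71
(Excluded from the current account — financial account: foreign purchases of domestic corporate bonds 1689.54, domestic pension funds' purchases of foreign equities 392.23, purchases of foreign government bonds by domestic residents 2071.65; capital account: capital transfers received from emigrants 161.78, sale of embassy land to a foreign government 76.99.)

2139.71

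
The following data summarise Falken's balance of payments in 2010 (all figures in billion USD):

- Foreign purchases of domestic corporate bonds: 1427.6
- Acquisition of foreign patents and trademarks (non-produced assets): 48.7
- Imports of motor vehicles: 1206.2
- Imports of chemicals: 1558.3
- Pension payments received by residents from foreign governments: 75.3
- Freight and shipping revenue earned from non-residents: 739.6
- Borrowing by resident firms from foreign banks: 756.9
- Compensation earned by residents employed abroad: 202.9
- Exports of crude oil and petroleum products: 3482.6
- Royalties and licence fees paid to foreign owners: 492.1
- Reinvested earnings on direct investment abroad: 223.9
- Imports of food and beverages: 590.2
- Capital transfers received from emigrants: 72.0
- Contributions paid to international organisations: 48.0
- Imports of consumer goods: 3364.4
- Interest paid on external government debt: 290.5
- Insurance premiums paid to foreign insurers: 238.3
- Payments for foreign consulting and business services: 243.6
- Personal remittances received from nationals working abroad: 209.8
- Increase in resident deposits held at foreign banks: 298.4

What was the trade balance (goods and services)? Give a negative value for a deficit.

Goods: -1206.2 + 3482.6 - 3364.4 - 590.2 - 1558.3 = -3236.5
Services: 739.6 - 238.3 - 243.6 - 492.1 = -234.4
Trade balance = -3236.5 + (-234.4) = -3470.9
(Excluded from the trade balance — financial account: foreign purchases of domestic corporate bonds 1427.6, borrowing by resident firms from foreign banks 756.9, increase in resident deposits held at foreign banks 298.4; capital account: acquisition of foreign patents and trademarks (non-produced assets) 48.7, capital transfers received from emigrants 72.0; secondary income: pension payments received by residents from foreign governments 75.3, contributions paid to international organisations 48.0, personal remittances received from nationals working abroad 209.8; primary income: compensation earned by residents employed abroad 202.9, reinvested earnings on direct investment abroad 223.9, interest paid on external government debt 290.5.)

-3470.9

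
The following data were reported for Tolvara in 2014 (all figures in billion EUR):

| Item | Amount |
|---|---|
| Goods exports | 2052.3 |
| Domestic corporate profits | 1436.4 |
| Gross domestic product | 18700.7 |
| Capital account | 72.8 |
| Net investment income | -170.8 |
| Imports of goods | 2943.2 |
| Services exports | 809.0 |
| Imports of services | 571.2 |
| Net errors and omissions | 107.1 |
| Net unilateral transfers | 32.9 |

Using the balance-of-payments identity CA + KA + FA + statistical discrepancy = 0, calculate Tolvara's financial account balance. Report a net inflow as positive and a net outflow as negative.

611.1

Goods balance = 2052.3 - 2943.2 = -890.9
Services balance = 809.0 - 571.2 = 237.8
Trade balance (goods + services) = -890.9 + 237.8 = -653.1
Net primary income = -170.8
Net secondary income = 32.9
Current account = -653.1 + (-170.8) + 32.9 = -791.0
Financial account = -(-791.0 + 72.8 + 107.1) = 611.1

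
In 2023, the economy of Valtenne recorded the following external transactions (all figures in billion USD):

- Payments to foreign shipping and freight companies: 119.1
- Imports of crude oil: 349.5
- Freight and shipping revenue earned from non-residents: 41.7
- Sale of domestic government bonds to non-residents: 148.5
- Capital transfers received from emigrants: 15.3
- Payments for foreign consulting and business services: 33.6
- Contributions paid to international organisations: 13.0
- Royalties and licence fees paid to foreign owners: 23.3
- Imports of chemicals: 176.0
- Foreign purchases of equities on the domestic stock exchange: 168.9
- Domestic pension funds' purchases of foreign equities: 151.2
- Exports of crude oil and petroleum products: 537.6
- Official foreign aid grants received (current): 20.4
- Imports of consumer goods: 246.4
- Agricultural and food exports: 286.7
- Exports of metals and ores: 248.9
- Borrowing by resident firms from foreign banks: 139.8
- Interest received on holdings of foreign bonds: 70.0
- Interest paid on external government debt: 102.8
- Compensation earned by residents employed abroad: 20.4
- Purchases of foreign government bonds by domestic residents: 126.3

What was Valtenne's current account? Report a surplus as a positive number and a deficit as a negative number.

162.0

Goods: 248.9 - 246.4 - 176.0 + 537.6 - 349.5 + 286.7 = 301.3
Services: 41.7 - 23.3 - 119.1 - 33.6 = -134.3
Primary income: 20.4 + 70.0 - 102.8 = -12.4
Secondary income: -13.0 + 20.4 = 7.4
Current account = 301.3 + (-134.3) + (-12.4) + 7.4 = 162.0
(Excluded from the current account — financial account: sale of domestic government bonds to non-residents 148.5, foreign purchases of equities on the domestic stock exchange 168.9, domestic pension funds' purchases of foreign equities 151.2, borrowing by resident firms from foreign banks 139.8, purchases of foreign government bonds by domestic residents 126.3; capital account: capital transfers received from emigrants 15.3.)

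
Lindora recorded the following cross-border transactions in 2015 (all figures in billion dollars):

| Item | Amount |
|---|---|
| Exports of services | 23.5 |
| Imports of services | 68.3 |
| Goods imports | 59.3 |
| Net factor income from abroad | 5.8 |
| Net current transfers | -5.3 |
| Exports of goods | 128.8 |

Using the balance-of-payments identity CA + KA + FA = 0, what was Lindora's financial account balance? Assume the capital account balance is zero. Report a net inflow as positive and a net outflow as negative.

-25.2

Goods balance = 128.8 - 59.3 = 69.5
Services balance = 23.5 - 68.3 = -44.8
Trade balance (goods + services) = 69.5 + (-44.8) = 24.7
Net primary income = 5.8
Net secondary income = -5.3
Current account = 24.7 + 5.8 + (-5.3) = 25.2
Financial account = -(25.2) = -25.2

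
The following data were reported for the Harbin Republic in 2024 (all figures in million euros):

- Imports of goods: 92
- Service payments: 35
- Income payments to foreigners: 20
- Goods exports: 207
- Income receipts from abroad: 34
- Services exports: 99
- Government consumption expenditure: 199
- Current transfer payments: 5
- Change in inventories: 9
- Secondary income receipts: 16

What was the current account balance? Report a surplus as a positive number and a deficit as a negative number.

Goods balance = 207 - 92 = 115
Services balance = 99 - 35 = 64
Trade balance (goods + services) = 115 + 64 = 179
Net primary income = 34 - 20 = 14
Net secondary income = 16 - 5 = 11
Current account = 179 + 14 + 11 = 204

204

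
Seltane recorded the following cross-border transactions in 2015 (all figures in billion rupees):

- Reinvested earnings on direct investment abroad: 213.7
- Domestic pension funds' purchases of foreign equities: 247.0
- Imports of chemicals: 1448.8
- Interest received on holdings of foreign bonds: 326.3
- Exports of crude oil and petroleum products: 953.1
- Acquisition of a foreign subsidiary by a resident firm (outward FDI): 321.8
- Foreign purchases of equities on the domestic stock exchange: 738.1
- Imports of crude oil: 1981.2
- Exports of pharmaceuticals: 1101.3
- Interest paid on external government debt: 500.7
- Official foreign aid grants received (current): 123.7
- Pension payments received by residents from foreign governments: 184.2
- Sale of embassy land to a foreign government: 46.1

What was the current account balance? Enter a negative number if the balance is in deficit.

Goods: -1981.2 + 1101.3 + 953.1 - 1448.8 = -1375.6
Primary income: 326.3 - 500.7 + 213.7 = 39.3
Secondary income: 123.7 + 184.2 = 307.9
Current account = (-1375.6) + 39.3 + 307.9 = -1028.4
(Excluded from the current account — financial account: domestic pension funds' purchases of foreign equities 247.0, acquisition of a foreign subsidiary by a resident firm (outward FDI) 321.8, foreign purchases of equities on the domestic stock exchange 738.1; capital account: sale of embassy land to a foreign government 46.1.)

-1028.4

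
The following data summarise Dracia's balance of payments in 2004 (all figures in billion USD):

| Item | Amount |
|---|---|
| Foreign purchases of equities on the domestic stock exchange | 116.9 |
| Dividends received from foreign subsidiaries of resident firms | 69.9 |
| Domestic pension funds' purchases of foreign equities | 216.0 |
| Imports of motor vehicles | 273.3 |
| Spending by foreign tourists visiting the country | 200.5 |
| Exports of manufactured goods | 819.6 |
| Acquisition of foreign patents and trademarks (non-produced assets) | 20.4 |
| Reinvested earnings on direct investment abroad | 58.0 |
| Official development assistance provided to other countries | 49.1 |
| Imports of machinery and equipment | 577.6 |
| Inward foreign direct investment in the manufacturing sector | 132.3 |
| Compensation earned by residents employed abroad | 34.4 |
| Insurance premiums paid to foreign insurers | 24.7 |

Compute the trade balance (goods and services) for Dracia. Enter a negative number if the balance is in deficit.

Goods: -273.3 - 577.6 + 819.6 = -31.3
Services: -24.7 + 200.5 = 175.8
Trade balance = -31.3 + 175.8 = 144.5
(Excluded from the trade balance — financial account: foreign purchases of equities on the domestic stock exchange 116.9, domestic pension funds' purchases of foreign equities 216.0, inward foreign direct investment in the manufacturing sector 132.3; primary income: dividends received from foreign subsidiaries of resident firms 69.9, reinvested earnings on direct investment abroad 58.0, compensation earned by residents employed abroad 34.4; capital account: acquisition of foreign patents and trademarks (non-produced assets) 20.4; secondary income: official development assistance provided to other countries 49.1.)

144.5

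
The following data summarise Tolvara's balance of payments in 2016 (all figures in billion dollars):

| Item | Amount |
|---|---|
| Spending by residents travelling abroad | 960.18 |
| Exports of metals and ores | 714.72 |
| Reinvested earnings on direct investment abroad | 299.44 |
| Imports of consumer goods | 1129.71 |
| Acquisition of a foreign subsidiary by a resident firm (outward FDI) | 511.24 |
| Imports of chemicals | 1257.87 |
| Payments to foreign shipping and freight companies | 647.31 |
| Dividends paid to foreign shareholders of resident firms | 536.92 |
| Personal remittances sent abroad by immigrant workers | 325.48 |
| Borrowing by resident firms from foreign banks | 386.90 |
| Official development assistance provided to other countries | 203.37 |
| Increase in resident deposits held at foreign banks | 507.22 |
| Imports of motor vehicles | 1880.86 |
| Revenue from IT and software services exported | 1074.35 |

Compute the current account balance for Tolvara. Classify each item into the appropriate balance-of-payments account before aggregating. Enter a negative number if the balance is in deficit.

Goods: -1129.71 - 1257.87 - 1880.86 + 714.72 = -3553.72
Services: 1074.35 - 647.31 - 960.18 = -533.14
Primary income: -536.92 + 299.44 = -237.48
Secondary income: -325.48 - 203.37 = -528.85
Current account = (-3553.72) + (-533.14) + (-237.48) + (-528.85) = -4853.19
(Excluded from the current account — financial account: acquisition of a foreign subsidiary by a resident firm (outward FDI) 511.24, borrowing by resident firms from foreign banks 386.90, increase in resident deposits held at foreign banks 507.22.)

-4853.19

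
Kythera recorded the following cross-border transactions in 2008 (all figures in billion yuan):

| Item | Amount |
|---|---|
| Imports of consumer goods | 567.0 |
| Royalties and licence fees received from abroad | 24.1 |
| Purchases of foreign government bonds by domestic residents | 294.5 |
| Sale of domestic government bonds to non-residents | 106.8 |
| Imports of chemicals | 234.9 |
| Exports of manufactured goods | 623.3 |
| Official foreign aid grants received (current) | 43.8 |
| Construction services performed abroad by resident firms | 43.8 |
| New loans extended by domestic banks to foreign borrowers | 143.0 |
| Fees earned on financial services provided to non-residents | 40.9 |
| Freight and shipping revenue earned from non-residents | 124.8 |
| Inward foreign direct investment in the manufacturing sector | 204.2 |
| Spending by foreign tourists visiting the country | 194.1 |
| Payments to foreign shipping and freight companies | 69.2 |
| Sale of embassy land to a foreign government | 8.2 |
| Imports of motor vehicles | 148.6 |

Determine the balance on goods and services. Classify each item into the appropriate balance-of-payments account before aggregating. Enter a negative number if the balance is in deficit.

Goods: -234.9 + 623.3 - 148.6 - 567.0 = -327.2
Services: 124.8 + 43.8 + 24.1 + 194.1 - 69.2 + 40.9 = 358.5
Trade balance = -327.2 + 358.5 = 31.3
(Excluded from the trade balance — financial account: purchases of foreign government bonds by domestic residents 294.5, sale of domestic government bonds to non-residents 106.8, new loans extended by domestic banks to foreign borrowers 143.0, inward foreign direct investment in the manufacturing sector 204.2; secondary income: official foreign aid grants received (current) 43.8; capital account: sale of embassy land to a foreign government 8.2.)

31.3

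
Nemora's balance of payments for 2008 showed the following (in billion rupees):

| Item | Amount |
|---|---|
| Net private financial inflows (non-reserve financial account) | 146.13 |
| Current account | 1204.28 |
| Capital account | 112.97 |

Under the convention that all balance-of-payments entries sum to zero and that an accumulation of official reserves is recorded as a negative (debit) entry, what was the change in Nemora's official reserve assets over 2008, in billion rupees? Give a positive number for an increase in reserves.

Official reserve transactions balance = -(1204.28 + 112.97 + 146.13) = -1463.38
An accumulation of reserves is recorded as a debit (negative entry), so the change in the stock of reserves is the negative of that balance.
Change in official reserves = -(-1463.38) = 1463.38

1463.38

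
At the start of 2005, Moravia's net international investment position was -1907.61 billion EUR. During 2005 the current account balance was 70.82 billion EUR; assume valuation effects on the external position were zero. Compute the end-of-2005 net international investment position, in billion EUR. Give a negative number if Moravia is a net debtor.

-1836.79

With no valuation effects, change in NIIP = current account = 70.82
End-of-year NIIP = -1907.61 + 70.82 = -1836.79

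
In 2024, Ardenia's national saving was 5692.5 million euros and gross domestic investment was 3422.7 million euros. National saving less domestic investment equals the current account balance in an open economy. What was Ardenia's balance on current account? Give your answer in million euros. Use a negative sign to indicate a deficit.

S - I = CA (net lending to the rest of the world).
CA = S - I = 5692.5 - 3422.7 = 2269.8

2269.8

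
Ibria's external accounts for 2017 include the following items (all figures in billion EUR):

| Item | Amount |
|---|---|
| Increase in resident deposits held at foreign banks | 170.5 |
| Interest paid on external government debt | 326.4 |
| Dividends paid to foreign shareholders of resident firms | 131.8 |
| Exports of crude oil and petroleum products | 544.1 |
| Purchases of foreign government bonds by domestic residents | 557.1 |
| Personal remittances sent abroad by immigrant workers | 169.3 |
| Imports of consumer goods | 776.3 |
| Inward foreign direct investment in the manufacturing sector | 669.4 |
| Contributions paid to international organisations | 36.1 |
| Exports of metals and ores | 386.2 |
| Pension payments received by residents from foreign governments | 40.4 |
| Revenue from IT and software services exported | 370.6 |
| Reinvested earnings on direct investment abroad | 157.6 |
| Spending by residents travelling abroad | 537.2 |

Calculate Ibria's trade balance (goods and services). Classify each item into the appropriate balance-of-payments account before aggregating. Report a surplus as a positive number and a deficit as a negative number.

Goods: 544.1 + 386.2 - 776.3 = 154.0
Services: -537.2 + 370.6 = -166.6
Trade balance = 154.0 + (-166.6) = -12.6
(Excluded from the trade balance — financial account: increase in resident deposits held at foreign banks 170.5, purchases of foreign government bonds by domestic residents 557.1, inward foreign direct investment in the manufacturing sector 669.4; primary income: interest paid on external government debt 326.4, dividends paid to foreign shareholders of resident firms 131.8, reinvested earnings on direct investment abroad 157.6; secondary income: personal remittances sent abroad by immigrant workers 169.3, contributions paid to international organisations 36.1, pension payments received by residents from foreign governments 40.4.)

-12.6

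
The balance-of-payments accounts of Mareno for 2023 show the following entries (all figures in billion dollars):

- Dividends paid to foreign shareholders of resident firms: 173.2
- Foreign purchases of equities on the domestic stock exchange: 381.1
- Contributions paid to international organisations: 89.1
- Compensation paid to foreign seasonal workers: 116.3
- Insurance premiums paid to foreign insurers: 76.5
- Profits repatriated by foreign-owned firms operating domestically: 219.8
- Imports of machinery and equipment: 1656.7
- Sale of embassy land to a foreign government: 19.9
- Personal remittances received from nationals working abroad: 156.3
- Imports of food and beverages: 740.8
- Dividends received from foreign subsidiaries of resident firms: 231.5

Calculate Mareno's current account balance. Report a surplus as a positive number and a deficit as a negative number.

-2684.6

Goods: -740.8 - 1656.7 = -2397.5
Services: -76.5
Primary income: 231.5 - 219.8 - 116.3 - 173.2 = -277.8
Secondary income: -89.1 + 156.3 = 67.2
Current account = (-2397.5) + (-76.5) + (-277.8) + 67.2 = -2684.6
(Excluded from the current account — financial account: foreign purchases of equities on the domestic stock exchange 381.1; capital account: sale of embassy land to a foreign government 19.9.)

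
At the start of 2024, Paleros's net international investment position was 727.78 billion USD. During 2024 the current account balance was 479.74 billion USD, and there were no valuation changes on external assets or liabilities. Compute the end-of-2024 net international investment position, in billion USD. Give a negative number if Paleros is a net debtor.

1207.52

With no valuation effects, change in NIIP = current account = 479.74
End-of-year NIIP = 727.78 + 479.74 = 1207.52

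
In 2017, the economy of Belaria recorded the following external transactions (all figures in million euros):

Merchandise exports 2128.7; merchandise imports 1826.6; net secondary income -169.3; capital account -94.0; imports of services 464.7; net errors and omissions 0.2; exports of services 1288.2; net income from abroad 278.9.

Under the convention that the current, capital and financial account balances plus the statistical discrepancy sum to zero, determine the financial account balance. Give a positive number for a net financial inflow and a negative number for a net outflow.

Goods balance = 2128.7 - 1826.6 = 302.1
Services balance = 1288.2 - 464.7 = 823.5
Trade balance (goods + services) = 302.1 + 823.5 = 1125.6
Net primary income = 278.9
Net secondary income = -169.3
Current account = 1125.6 + 278.9 + (-169.3) = 1235.2
Financial account = -(1235.2 + (-94.0) + 0.2) = -1141.4

-1141.4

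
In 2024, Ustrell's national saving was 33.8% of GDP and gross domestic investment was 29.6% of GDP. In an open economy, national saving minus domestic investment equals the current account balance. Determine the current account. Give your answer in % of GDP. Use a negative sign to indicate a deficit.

4.2

CA = S - I = 33.8 - 29.6 = 4.2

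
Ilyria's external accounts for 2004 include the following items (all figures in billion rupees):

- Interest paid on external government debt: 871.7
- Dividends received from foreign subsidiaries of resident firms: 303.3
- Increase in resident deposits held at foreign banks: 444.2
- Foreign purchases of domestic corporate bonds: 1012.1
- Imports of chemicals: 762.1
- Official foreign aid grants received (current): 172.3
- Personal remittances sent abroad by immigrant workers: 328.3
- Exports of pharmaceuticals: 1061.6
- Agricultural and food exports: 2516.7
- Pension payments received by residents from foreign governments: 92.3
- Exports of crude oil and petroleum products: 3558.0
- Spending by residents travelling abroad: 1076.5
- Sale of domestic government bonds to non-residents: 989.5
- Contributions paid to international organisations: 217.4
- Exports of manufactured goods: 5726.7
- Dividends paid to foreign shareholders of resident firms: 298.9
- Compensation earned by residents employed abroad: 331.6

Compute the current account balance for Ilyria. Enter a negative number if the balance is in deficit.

10207.6

Goods: 5726.7 + 3558.0 + 1061.6 + 2516.7 - 762.1 = 12100.9
Services: -1076.5
Primary income: 303.3 - 871.7 - 298.9 + 331.6 = -535.7
Secondary income: 172.3 + 92.3 - 328.3 - 217.4 = -281.1
Current account = 12100.9 + (-1076.5) + (-535.7) + (-281.1) = 10207.6
(Excluded from the current account — financial account: increase in resident deposits held at foreign banks 444.2, foreign purchases of domestic corporate bonds 1012.1, sale of domestic government bonds to non-residents 989.5.)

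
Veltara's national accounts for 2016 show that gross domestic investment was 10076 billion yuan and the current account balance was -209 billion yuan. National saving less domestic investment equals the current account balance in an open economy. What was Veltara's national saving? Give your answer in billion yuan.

9867

S - I = CA (net lending to the rest of the world).
S = I + CA = 10076 + (-209) = 9867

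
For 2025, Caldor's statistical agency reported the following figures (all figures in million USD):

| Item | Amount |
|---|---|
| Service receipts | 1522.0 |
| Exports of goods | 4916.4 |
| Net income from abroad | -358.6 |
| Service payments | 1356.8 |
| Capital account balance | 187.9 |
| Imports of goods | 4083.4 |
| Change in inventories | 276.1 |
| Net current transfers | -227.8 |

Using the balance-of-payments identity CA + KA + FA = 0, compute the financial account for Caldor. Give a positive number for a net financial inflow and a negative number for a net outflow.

Goods balance = 4916.4 - 4083.4 = 833.0
Services balance = 1522.0 - 1356.8 = 165.2
Trade balance (goods + services) = 833.0 + 165.2 = 998.2
Net primary income = -358.6
Net secondary income = -227.8
Current account = 998.2 + (-358.6) + (-227.8) = 411.8
Financial account = -(411.8 + 187.9) = -599.7

-599.7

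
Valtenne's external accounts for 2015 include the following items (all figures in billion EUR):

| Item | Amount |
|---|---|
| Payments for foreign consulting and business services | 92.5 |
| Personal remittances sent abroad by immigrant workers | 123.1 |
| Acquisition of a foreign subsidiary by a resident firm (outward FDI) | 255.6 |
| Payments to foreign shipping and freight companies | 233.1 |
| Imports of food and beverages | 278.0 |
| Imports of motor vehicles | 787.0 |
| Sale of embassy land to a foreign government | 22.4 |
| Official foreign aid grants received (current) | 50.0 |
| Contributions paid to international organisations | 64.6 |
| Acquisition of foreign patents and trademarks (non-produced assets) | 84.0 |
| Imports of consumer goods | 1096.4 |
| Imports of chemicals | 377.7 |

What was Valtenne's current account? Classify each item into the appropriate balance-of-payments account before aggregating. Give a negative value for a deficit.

-3002.4

Goods: -377.7 - 278.0 - 1096.4 - 787.0 = -2539.1
Services: -92.5 - 233.1 = -325.6
Secondary income: -64.6 + 50.0 - 123.1 = -137.7
Current account = (-2539.1) + (-325.6) + (-137.7) = -3002.4
(Excluded from the current account — financial account: acquisition of a foreign subsidiary by a resident firm (outward FDI) 255.6; capital account: sale of embassy land to a foreign government 22.4, acquisition of foreign patents and trademarks (non-produced assets) 84.0.)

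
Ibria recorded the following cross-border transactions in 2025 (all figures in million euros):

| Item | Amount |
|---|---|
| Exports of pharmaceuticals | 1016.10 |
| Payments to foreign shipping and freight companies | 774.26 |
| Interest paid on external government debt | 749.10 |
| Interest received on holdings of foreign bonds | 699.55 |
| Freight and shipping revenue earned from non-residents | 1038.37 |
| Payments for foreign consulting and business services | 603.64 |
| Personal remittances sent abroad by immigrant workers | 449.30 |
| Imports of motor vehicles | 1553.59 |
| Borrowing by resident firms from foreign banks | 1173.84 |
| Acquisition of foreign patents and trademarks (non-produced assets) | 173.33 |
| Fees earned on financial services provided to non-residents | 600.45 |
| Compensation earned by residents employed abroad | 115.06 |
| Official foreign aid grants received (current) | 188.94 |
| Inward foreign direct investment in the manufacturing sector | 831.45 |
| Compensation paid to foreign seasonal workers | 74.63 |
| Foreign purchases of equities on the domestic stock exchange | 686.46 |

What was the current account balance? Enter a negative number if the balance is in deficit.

Goods: 1016.10 - 1553.59 = -537.49
Services: 1038.37 - 774.26 + 600.45 - 603.64 = 260.92
Primary income: -749.10 + 699.55 + 115.06 - 74.63 = -9.12
Secondary income: -449.30 + 188.94 = -260.36
Current account = (-537.49) + 260.92 + (-9.12) + (-260.36) = -546.05
(Excluded from the current account — financial account: borrowing by resident firms from foreign banks 1173.84, inward foreign direct investment in the manufacturing sector 831.45, foreign purchases of equities on the domestic stock exchange 686.46; capital account: acquisition of foreign patents and trademarks (non-produced assets) 173.33.)

-546.05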